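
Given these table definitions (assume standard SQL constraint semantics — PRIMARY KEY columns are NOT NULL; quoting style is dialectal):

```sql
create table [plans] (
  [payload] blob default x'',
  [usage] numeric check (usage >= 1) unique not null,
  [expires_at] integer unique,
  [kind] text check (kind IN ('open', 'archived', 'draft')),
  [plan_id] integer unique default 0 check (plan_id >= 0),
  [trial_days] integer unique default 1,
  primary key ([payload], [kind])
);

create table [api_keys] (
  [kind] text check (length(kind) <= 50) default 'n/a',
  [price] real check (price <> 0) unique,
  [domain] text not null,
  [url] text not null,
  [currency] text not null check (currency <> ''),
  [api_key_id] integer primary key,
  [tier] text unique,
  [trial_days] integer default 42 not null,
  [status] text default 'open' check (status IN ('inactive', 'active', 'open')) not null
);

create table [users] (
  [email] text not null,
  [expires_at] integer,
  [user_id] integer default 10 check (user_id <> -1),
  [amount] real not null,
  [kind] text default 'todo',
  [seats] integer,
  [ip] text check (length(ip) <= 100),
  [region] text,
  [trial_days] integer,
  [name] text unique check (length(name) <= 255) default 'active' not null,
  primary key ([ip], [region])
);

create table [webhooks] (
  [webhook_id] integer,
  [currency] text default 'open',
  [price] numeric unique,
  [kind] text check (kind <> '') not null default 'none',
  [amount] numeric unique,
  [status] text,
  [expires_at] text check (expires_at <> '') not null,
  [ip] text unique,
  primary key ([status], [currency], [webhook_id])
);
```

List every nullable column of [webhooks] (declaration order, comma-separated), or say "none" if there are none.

- webhook_id: part of the PRIMARY KEY, which implies NOT NULL → not nullable.
- currency: part of the PRIMARY KEY, which implies NOT NULL → not nullable.
- price: UNIQUE does not imply NOT NULL → nullable.
- kind: declared NOT NULL → not nullable.
- amount: UNIQUE does not imply NOT NULL → nullable.
- status: part of the PRIMARY KEY, which implies NOT NULL → not nullable.
- expires_at: declared NOT NULL → not nullable.
- ip: UNIQUE does not imply NOT NULL → nullable.

price, amount, ip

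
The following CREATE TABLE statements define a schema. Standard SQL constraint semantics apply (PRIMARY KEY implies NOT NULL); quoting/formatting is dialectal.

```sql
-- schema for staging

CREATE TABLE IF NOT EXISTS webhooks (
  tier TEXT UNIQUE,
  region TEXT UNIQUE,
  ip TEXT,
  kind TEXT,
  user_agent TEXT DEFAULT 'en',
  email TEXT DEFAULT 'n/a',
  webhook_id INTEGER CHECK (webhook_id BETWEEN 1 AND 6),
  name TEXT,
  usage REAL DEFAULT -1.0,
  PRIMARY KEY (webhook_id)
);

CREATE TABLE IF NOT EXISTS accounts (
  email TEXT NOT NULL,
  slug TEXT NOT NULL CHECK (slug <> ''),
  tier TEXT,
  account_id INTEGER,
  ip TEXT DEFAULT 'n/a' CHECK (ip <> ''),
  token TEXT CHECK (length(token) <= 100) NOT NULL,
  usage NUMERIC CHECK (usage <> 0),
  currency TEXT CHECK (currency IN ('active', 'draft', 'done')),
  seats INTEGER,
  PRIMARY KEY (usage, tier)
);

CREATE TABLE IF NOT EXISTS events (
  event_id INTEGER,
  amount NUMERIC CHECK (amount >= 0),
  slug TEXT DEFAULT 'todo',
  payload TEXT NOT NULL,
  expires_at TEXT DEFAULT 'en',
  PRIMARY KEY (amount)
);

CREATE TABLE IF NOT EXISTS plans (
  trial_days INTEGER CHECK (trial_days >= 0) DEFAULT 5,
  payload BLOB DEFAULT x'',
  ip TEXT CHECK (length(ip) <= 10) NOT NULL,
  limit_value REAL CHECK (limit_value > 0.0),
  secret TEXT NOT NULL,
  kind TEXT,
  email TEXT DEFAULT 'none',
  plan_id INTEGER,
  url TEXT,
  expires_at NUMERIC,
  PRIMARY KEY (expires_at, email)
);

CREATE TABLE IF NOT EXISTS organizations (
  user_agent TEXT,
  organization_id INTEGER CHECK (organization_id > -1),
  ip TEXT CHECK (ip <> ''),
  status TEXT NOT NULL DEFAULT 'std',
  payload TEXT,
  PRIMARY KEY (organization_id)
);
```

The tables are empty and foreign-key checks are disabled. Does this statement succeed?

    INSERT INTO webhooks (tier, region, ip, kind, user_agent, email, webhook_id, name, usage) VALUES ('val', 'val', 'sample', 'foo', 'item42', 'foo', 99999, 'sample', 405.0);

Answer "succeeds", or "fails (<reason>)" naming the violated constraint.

fails (CHECK on webhook_id)

The value 99999 for webhook_id violates CHECK (webhook_id BETWEEN 1 AND 6).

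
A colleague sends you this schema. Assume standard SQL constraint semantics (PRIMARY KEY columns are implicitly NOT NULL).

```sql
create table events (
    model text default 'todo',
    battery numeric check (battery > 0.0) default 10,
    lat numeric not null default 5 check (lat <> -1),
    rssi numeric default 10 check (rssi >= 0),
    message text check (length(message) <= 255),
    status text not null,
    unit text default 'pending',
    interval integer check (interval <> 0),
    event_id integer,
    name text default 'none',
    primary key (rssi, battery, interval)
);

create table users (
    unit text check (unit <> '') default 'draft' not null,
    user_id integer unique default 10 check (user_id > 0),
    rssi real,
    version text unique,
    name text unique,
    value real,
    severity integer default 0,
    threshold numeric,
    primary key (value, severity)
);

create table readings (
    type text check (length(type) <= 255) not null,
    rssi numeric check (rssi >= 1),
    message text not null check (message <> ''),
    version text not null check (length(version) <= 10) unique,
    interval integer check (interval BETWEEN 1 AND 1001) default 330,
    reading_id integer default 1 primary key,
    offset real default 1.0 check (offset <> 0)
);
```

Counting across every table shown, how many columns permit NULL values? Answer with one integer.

events: 5 nullable (model, message, unit, event_id, name — PK (rssi, battery, interval) and explicit NOT NULL columns excluded).
users: 5 nullable (user_id, rssi, version, name, threshold — PK (value, severity) and explicit NOT NULL columns excluded).
readings: 3 nullable (rssi, interval, offset — PK (reading_id) and explicit NOT NULL columns excluded).
Total: 5 + 5 + 3 = 13.

13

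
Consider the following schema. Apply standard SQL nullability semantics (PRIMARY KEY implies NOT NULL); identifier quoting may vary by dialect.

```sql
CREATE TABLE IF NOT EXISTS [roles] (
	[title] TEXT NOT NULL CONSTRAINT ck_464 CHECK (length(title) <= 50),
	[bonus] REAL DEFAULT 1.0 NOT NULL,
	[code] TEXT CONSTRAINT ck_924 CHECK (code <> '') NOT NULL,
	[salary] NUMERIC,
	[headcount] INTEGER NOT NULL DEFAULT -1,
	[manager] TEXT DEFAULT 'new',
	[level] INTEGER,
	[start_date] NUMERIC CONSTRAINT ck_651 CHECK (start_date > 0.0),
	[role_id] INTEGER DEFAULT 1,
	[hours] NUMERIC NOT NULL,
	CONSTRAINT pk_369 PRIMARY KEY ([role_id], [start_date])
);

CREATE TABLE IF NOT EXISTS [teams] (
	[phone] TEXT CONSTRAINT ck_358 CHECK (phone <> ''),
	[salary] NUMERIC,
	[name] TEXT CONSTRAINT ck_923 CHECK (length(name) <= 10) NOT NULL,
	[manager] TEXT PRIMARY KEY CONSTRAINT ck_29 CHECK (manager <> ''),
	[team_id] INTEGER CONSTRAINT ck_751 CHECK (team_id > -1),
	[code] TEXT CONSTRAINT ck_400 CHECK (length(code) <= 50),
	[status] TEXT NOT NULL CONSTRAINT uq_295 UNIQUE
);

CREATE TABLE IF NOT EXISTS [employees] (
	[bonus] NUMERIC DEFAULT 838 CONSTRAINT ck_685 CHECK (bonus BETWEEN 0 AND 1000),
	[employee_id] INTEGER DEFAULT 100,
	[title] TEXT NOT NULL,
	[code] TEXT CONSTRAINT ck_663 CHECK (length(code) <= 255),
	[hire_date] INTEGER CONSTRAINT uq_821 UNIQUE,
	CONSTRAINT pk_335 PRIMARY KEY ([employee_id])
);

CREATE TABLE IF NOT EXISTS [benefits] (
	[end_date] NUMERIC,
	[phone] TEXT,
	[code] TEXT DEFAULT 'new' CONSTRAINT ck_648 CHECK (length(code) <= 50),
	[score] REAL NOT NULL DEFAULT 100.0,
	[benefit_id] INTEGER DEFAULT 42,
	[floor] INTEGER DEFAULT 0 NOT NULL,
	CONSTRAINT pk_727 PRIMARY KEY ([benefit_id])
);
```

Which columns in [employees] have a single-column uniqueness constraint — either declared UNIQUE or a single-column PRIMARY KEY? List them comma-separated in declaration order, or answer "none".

employee_id, hire_date

- bonus: no UNIQUE or single-column PK constraint.
- employee_id: single-column PRIMARY KEY → unique.
- title: no UNIQUE or single-column PK constraint.
- code: no UNIQUE or single-column PK constraint.
- hire_date: declared UNIQUE → unique.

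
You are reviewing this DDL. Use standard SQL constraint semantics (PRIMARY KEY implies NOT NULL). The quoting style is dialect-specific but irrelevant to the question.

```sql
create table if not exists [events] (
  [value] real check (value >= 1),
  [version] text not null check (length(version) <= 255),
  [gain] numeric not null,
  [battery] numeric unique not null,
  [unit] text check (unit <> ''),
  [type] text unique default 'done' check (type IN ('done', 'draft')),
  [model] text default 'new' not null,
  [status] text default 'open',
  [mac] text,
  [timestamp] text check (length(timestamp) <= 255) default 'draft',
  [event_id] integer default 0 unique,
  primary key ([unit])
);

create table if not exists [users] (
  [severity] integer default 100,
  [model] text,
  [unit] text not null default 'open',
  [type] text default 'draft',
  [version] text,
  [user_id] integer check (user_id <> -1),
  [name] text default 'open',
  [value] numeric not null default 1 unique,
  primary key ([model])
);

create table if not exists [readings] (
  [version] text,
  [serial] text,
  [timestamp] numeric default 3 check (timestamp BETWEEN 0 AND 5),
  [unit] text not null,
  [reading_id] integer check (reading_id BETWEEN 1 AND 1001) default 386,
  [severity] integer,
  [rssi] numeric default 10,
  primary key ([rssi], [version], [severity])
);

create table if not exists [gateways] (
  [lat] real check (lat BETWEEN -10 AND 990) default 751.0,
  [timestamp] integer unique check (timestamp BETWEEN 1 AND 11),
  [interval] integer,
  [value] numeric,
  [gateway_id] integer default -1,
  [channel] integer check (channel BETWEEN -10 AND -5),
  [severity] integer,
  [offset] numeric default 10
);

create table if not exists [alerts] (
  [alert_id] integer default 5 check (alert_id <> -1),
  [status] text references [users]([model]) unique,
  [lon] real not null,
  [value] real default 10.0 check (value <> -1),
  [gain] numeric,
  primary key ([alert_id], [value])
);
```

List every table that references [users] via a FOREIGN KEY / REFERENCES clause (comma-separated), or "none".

alerts

- alerts.status references users(model).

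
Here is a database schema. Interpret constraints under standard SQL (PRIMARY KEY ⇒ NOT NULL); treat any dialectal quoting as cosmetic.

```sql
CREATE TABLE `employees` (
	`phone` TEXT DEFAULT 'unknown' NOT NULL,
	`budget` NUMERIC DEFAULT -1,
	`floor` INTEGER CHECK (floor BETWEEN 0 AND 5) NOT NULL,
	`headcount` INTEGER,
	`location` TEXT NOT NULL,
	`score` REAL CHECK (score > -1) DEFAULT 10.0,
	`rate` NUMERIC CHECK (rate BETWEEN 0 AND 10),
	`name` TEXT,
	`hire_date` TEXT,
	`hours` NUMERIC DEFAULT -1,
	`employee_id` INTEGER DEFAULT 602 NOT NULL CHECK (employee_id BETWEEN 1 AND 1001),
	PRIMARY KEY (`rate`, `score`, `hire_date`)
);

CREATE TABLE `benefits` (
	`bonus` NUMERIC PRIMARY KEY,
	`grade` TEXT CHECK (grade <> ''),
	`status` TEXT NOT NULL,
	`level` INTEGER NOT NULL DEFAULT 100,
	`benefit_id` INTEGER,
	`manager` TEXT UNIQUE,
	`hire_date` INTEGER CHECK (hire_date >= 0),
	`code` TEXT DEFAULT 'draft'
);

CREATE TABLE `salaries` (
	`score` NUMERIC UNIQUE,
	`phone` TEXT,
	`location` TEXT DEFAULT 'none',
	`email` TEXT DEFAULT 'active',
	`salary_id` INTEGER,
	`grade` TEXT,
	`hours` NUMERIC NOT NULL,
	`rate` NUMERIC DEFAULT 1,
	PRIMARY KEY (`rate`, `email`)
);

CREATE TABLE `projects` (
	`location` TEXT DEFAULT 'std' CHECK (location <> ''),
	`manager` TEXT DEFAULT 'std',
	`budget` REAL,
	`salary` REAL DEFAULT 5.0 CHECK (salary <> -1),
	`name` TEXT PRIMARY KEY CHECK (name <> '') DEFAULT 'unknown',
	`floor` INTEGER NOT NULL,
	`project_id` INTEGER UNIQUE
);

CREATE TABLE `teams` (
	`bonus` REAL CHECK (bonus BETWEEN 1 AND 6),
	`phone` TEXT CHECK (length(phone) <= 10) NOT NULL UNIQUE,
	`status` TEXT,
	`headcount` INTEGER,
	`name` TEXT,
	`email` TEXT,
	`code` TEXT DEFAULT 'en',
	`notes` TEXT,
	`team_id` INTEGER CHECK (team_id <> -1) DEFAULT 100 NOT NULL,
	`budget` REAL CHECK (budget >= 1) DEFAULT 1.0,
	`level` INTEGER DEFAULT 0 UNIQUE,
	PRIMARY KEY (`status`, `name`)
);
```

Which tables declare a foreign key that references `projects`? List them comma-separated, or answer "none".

none

No REFERENCES clause anywhere in the schema names projects.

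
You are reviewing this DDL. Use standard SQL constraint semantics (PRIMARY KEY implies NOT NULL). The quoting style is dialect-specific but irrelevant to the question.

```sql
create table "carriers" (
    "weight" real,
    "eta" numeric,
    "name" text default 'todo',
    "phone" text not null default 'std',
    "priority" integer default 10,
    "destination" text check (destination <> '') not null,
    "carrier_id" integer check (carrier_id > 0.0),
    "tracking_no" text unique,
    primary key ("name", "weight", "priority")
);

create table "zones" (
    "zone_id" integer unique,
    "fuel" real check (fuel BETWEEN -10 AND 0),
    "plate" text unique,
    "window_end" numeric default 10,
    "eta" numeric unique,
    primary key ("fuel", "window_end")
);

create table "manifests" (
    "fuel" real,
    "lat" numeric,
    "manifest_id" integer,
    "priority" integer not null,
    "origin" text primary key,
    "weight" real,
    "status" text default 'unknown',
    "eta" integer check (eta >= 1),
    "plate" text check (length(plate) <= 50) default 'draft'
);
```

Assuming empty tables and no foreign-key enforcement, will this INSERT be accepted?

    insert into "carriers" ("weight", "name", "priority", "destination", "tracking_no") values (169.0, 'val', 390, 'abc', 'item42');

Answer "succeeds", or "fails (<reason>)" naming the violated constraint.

succeeds

NOT NULL columns: destination is supplied; name is supplied; phone defaults to 'std'; priority is supplied; weight is supplied.
CHECK constraints: 'abc' satisfies (destination <> '').
No constraint is violated.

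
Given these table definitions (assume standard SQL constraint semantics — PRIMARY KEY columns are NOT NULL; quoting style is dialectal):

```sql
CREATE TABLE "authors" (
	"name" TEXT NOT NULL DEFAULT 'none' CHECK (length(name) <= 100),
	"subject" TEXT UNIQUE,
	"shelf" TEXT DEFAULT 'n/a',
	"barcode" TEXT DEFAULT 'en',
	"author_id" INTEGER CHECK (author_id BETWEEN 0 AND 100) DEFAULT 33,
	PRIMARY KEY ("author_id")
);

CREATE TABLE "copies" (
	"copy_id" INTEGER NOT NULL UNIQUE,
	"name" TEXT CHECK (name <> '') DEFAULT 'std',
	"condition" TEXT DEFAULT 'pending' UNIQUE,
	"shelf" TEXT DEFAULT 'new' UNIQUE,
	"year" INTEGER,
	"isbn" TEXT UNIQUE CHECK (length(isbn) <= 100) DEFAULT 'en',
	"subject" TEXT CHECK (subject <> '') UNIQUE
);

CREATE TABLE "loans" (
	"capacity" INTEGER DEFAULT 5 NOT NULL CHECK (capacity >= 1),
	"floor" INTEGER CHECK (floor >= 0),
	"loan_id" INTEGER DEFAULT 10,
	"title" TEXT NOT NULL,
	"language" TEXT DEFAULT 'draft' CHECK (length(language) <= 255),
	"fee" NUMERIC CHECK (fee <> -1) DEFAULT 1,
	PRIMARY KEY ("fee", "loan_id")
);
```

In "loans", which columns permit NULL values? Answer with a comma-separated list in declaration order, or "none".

- capacity: declared NOT NULL → not nullable.
- floor: CHECK does not forbid NULL (a CHECK constraint passes when its expression is NULL) → nullable.
- loan_id: part of the PRIMARY KEY, which implies NOT NULL → not nullable.
- title: declared NOT NULL → not nullable.
- language: CHECK does not forbid NULL (a CHECK constraint passes when its expression is NULL) → nullable.
- fee: part of the PRIMARY KEY, which implies NOT NULL → not nullable.

floor, language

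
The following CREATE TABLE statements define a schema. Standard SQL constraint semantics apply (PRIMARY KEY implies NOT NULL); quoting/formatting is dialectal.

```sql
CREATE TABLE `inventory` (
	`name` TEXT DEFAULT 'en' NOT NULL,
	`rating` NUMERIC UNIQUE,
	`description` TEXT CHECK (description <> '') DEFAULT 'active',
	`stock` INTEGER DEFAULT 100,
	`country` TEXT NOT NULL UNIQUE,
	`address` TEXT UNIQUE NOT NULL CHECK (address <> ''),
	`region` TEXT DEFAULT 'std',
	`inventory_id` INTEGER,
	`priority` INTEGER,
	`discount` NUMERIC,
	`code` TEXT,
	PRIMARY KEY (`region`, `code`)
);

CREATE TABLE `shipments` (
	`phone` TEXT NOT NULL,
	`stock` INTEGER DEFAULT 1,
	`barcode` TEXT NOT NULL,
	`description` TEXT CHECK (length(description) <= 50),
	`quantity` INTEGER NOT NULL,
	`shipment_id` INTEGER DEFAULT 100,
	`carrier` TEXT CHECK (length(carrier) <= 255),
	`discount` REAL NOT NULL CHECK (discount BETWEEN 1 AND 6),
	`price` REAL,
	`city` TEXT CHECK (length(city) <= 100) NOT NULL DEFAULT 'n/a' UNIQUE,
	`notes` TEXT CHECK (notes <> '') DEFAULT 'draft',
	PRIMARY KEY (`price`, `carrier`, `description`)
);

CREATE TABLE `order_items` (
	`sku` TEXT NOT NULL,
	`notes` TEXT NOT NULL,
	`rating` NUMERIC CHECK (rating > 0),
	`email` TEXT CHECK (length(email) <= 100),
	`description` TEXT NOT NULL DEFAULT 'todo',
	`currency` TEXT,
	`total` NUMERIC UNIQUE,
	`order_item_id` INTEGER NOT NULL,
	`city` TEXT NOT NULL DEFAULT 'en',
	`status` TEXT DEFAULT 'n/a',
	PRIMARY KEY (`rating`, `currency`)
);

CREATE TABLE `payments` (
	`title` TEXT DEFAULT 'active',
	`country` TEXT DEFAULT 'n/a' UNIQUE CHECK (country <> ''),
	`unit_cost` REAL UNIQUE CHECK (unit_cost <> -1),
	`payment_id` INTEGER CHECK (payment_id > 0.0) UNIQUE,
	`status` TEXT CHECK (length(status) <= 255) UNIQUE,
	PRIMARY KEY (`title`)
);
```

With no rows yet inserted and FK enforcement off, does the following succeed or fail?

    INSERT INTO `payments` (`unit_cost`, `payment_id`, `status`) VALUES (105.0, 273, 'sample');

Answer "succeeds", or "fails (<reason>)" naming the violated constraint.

NOT NULL columns: title defaults to 'active'.
CHECK constraints: 105.0 satisfies (unit_cost <> -1); 273 satisfies (payment_id > 0.0); 'sample' satisfies (length(status) <= 255).
No constraint is violated.

succeeds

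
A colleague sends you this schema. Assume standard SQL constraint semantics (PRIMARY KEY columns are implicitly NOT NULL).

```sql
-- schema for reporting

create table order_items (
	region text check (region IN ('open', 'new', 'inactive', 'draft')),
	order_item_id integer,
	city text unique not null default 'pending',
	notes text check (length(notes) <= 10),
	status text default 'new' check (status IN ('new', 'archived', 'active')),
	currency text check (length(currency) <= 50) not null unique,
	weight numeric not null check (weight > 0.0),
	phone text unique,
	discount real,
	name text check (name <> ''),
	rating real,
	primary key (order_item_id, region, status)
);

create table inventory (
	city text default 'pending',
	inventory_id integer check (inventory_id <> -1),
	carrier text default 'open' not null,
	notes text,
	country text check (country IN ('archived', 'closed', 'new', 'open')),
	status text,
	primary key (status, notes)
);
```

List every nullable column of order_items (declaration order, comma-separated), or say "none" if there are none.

- region: part of the PRIMARY KEY, which implies NOT NULL → not nullable.
- order_item_id: part of the PRIMARY KEY, which implies NOT NULL → not nullable.
- city: declared NOT NULL → not nullable.
- notes: CHECK does not forbid NULL (a CHECK constraint passes when its expression is NULL) → nullable.
- status: part of the PRIMARY KEY, which implies NOT NULL → not nullable.
- currency: declared NOT NULL → not nullable.
- weight: declared NOT NULL → not nullable.
- phone: UNIQUE does not imply NOT NULL → nullable.
- discount: no NOT NULL constraint applies → nullable.
- name: CHECK does not forbid NULL (a CHECK constraint passes when its expression is NULL) → nullable.
- rating: no NOT NULL constraint applies → nullable.

notes, phone, discount, name, rating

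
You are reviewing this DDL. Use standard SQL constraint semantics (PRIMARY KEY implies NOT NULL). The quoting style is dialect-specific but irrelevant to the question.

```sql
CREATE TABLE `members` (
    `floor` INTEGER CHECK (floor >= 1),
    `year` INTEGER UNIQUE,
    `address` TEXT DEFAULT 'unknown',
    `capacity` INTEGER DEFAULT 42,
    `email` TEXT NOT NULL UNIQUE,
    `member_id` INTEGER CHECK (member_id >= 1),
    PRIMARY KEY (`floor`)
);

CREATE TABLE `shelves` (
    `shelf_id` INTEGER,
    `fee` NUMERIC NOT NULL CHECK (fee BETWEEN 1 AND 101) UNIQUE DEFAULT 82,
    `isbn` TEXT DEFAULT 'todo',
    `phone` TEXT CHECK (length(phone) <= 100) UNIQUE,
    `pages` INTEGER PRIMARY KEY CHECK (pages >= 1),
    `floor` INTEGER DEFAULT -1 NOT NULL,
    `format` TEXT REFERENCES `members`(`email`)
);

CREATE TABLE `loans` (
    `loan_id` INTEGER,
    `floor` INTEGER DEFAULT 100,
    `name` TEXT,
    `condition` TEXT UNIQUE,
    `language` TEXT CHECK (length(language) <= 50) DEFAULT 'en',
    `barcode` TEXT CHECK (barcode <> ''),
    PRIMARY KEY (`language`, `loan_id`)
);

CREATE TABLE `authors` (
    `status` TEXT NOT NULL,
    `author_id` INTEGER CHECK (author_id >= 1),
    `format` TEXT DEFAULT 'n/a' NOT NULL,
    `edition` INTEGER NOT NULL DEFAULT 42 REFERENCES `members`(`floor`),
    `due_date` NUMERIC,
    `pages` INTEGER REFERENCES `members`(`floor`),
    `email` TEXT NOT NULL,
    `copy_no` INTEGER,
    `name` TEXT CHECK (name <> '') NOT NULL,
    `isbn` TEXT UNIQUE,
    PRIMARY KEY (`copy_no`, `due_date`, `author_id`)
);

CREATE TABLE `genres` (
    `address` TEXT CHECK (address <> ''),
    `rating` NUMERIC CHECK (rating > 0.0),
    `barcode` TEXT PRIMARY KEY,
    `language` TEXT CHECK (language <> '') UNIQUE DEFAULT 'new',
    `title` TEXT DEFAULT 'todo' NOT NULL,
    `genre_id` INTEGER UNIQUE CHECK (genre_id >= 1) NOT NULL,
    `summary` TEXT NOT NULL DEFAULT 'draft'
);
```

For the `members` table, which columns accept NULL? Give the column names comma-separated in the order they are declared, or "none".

- floor: part of the PRIMARY KEY, which implies NOT NULL → not nullable.
- year: UNIQUE does not imply NOT NULL → nullable.
- address: DEFAULT only fills an omitted column; an explicit NULL is still allowed → nullable.
- capacity: DEFAULT only fills an omitted column; an explicit NULL is still allowed → nullable.
- email: declared NOT NULL → not nullable.
- member_id: CHECK does not forbid NULL (a CHECK constraint passes when its expression is NULL) → nullable.

year, address, capacity, member_id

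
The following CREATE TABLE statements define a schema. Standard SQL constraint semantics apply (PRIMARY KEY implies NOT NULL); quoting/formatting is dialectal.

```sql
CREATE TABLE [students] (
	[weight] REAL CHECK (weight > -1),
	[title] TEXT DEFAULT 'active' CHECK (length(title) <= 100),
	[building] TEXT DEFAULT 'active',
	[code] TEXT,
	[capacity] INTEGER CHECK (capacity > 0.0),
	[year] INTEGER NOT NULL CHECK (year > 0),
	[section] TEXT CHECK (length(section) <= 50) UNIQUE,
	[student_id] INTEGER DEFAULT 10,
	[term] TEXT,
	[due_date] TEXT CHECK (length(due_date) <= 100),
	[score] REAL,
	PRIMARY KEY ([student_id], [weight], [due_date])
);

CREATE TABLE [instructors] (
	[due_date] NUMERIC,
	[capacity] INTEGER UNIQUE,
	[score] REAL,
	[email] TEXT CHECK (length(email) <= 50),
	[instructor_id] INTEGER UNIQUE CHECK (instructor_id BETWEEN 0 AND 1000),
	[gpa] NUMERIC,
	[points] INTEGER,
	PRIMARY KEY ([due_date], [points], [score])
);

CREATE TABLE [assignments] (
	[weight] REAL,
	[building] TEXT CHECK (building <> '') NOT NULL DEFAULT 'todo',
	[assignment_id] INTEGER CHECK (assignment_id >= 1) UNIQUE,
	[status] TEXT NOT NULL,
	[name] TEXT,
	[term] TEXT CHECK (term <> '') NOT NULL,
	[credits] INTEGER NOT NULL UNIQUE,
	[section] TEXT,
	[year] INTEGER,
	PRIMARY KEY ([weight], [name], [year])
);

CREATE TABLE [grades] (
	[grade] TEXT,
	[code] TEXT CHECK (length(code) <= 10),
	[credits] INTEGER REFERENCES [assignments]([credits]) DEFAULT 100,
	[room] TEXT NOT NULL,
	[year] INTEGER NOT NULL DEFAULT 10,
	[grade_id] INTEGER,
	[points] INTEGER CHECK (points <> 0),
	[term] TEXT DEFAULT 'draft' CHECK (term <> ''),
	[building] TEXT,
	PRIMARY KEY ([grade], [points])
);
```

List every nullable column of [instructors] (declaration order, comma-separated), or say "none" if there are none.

- due_date: part of the PRIMARY KEY, which implies NOT NULL → not nullable.
- capacity: UNIQUE does not imply NOT NULL → nullable.
- score: part of the PRIMARY KEY, which implies NOT NULL → not nullable.
- email: CHECK does not forbid NULL (a CHECK constraint passes when its expression is NULL) → nullable.
- instructor_id: CHECK does not forbid NULL (a CHECK constraint passes when its expression is NULL) → nullable.
- gpa: no NOT NULL constraint applies → nullable.
- points: part of the PRIMARY KEY, which implies NOT NULL → not nullable.

capacity, email, instructor_id, gpa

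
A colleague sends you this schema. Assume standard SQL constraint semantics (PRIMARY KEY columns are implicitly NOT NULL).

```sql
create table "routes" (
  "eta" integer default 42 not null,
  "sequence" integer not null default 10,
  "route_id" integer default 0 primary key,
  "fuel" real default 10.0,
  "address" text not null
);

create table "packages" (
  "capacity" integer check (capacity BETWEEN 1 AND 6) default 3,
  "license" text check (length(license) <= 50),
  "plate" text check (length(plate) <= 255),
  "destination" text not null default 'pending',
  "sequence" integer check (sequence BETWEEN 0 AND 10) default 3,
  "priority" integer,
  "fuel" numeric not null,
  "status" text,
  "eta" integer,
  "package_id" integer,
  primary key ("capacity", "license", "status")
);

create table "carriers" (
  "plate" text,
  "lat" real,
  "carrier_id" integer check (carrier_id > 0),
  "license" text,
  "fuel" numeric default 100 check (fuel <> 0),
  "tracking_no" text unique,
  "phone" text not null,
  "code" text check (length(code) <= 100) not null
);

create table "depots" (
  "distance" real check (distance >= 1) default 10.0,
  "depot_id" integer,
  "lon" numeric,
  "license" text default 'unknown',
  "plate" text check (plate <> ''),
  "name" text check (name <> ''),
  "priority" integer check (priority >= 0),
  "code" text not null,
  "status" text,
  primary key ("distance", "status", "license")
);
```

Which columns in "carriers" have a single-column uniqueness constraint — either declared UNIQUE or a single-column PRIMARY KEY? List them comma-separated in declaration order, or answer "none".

tracking_no

- plate: no UNIQUE or single-column PK constraint.
- lat: no UNIQUE or single-column PK constraint.
- carrier_id: no UNIQUE or single-column PK constraint.
- license: no UNIQUE or single-column PK constraint.
- fuel: no UNIQUE or single-column PK constraint.
- tracking_no: declared UNIQUE → unique.
- phone: no UNIQUE or single-column PK constraint.
- code: no UNIQUE or single-column PK constraint.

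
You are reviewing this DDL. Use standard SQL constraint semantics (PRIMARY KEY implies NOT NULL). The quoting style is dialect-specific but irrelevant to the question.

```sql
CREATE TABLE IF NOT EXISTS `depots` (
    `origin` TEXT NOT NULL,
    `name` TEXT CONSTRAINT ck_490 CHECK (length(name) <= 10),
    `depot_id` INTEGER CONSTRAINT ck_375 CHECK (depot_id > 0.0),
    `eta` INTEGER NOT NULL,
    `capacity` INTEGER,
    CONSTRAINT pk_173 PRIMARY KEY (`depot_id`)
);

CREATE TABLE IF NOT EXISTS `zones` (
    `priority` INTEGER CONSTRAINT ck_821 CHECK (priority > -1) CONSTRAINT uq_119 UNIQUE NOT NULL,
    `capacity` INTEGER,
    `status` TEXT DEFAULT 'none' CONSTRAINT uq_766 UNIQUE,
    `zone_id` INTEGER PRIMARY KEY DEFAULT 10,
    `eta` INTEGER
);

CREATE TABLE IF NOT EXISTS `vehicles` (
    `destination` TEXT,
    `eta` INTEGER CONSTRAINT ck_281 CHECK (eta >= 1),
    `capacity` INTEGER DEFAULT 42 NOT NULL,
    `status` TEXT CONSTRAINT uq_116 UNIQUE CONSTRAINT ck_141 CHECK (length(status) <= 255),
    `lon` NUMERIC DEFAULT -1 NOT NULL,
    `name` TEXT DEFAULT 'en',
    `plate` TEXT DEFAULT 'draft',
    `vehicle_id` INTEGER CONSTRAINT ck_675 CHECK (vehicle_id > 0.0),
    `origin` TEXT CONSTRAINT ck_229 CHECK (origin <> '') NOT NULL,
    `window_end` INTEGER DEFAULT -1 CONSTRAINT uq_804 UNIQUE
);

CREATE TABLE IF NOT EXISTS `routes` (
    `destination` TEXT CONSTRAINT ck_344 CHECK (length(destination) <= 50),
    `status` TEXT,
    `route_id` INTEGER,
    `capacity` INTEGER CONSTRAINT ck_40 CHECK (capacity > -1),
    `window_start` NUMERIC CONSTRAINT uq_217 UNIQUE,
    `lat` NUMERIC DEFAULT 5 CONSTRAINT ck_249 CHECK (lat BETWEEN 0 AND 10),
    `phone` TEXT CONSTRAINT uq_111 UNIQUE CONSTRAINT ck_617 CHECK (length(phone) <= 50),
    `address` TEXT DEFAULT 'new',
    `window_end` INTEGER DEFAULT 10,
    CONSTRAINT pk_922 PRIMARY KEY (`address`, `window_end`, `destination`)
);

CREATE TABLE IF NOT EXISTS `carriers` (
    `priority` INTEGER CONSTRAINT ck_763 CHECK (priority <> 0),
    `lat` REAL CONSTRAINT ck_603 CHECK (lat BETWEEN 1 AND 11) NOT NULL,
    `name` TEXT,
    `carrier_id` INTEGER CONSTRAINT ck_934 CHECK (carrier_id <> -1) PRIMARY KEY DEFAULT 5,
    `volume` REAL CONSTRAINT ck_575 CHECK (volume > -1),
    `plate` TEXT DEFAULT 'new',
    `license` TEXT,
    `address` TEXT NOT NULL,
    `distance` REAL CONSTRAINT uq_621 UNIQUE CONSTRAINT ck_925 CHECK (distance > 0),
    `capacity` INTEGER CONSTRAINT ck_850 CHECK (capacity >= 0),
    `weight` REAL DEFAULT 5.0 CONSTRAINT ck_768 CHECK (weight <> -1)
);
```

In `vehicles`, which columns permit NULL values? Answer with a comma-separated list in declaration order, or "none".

- destination: no NOT NULL constraint applies → nullable.
- eta: CHECK does not forbid NULL (a CHECK constraint passes when its expression is NULL) → nullable.
- capacity: declared NOT NULL → not nullable.
- status: CHECK does not forbid NULL (a CHECK constraint passes when its expression is NULL) → nullable.
- lon: declared NOT NULL → not nullable.
- name: DEFAULT only fills an omitted column; an explicit NULL is still allowed → nullable.
- plate: DEFAULT only fills an omitted column; an explicit NULL is still allowed → nullable.
- vehicle_id: CHECK does not forbid NULL (a CHECK constraint passes when its expression is NULL) → nullable.
- origin: declared NOT NULL → not nullable.
- window_end: UNIQUE does not imply NOT NULL → nullable.

destination, eta, status, name, plate, vehicle_id, window_end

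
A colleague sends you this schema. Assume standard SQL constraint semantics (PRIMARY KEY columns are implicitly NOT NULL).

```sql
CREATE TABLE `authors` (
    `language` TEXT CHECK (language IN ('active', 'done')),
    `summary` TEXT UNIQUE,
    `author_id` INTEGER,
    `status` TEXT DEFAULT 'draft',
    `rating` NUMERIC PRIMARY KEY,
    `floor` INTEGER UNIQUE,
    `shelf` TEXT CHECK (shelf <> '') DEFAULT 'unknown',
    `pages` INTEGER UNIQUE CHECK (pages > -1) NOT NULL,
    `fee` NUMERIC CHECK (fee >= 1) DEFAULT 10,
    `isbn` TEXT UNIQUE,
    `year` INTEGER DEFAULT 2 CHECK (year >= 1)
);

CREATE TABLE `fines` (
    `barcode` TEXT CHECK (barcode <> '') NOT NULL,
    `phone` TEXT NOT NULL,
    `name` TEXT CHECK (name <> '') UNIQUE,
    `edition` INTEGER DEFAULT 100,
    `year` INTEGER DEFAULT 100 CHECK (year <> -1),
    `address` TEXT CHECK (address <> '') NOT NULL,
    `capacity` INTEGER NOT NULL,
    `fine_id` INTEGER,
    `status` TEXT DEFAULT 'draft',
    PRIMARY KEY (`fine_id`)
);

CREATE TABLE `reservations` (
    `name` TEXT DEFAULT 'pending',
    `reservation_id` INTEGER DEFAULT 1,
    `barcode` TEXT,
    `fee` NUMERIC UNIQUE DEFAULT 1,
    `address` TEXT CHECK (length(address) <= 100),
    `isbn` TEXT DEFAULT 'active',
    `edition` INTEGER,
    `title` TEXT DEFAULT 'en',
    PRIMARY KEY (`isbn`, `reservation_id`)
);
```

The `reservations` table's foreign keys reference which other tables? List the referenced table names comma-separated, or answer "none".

none

No column in reservations has a REFERENCES clause.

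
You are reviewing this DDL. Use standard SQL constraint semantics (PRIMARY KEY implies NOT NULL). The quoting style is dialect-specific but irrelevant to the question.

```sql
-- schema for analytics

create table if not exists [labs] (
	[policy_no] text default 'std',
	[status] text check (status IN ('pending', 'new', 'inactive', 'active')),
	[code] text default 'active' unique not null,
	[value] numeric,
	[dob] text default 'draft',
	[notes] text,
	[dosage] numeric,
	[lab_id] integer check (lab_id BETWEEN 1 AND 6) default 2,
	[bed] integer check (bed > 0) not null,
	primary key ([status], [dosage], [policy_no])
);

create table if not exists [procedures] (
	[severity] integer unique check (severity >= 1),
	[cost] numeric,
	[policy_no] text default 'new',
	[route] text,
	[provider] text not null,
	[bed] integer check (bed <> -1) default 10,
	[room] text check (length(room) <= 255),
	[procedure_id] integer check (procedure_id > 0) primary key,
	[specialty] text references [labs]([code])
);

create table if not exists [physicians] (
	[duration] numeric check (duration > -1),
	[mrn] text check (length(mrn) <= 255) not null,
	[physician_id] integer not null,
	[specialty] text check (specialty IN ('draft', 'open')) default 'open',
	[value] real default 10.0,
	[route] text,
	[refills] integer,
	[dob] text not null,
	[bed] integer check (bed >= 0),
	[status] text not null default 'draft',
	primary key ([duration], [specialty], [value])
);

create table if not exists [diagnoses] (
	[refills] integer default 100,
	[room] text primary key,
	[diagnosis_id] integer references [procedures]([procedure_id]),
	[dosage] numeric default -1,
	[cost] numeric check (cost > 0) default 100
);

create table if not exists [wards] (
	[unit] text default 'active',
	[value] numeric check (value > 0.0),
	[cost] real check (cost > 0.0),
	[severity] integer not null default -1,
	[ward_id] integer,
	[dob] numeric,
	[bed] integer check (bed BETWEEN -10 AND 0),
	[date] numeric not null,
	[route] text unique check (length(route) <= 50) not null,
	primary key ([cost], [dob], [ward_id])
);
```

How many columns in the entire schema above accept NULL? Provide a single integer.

labs: 4 nullable (value, dob, notes, lab_id — PK (status, dosage, policy_no) and explicit NOT NULL columns excluded).
procedures: 7 nullable (severity, cost, policy_no, route, bed, room, specialty — PK (procedure_id) and explicit NOT NULL columns excluded).
physicians: 3 nullable (route, refills, bed — PK (duration, specialty, value) and explicit NOT NULL columns excluded).
diagnoses: 4 nullable (refills, diagnosis_id, dosage, cost — PK (room) and explicit NOT NULL columns excluded).
wards: 3 nullable (unit, value, bed — PK (cost, dob, ward_id) and explicit NOT NULL columns excluded).
Total: 4 + 7 + 3 + 4 + 3 = 21.

21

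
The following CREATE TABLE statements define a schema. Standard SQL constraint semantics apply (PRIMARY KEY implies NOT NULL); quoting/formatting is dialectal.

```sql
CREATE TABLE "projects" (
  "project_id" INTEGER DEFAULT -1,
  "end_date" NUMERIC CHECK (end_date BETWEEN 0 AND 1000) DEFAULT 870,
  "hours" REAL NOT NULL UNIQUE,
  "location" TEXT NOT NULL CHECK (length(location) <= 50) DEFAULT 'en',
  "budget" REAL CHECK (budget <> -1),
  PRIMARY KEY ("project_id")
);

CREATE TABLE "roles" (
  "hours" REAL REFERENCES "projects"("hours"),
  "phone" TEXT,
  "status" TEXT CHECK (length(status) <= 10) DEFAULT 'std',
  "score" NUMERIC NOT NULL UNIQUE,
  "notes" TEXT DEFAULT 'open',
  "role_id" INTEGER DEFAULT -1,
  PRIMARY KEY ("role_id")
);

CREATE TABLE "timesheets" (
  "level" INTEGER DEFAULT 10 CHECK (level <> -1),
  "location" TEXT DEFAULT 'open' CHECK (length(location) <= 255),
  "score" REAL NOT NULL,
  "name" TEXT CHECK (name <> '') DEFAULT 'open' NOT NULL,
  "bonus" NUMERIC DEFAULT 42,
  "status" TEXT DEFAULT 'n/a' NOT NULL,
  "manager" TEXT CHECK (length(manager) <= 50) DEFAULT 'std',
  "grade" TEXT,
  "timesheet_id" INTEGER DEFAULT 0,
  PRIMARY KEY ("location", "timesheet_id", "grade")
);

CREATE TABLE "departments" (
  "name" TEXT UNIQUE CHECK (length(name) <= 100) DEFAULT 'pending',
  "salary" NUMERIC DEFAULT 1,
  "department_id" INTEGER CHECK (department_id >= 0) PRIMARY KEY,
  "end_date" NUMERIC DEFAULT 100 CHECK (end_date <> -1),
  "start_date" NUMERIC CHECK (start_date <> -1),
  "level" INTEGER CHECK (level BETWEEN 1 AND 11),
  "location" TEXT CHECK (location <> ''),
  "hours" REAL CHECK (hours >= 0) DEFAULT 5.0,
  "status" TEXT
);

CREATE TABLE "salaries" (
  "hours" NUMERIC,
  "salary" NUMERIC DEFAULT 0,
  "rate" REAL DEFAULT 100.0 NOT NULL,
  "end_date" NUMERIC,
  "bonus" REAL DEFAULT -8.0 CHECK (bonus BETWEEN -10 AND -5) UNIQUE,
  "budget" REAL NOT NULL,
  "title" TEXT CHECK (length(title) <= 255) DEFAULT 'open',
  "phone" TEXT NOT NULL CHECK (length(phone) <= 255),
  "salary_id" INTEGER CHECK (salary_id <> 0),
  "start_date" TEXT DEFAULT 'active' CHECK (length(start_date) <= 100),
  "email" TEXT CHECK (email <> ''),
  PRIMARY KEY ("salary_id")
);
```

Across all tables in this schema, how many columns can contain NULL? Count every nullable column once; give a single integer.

24

projects: 2 nullable (end_date, budget — PK (project_id) and explicit NOT NULL columns excluded).
roles: 4 nullable (hours, phone, status, notes — PK (role_id) and explicit NOT NULL columns excluded).
timesheets: 3 nullable (level, bonus, manager — PK (location, timesheet_id, grade) and explicit NOT NULL columns excluded).
departments: 8 nullable (name, salary, end_date, start_date, level, location, hours, status — PK (department_id) and explicit NOT NULL columns excluded).
salaries: 7 nullable (hours, salary, end_date, bonus, title, start_date, email — PK (salary_id) and explicit NOT NULL columns excluded).
Total: 2 + 4 + 3 + 8 + 7 = 24.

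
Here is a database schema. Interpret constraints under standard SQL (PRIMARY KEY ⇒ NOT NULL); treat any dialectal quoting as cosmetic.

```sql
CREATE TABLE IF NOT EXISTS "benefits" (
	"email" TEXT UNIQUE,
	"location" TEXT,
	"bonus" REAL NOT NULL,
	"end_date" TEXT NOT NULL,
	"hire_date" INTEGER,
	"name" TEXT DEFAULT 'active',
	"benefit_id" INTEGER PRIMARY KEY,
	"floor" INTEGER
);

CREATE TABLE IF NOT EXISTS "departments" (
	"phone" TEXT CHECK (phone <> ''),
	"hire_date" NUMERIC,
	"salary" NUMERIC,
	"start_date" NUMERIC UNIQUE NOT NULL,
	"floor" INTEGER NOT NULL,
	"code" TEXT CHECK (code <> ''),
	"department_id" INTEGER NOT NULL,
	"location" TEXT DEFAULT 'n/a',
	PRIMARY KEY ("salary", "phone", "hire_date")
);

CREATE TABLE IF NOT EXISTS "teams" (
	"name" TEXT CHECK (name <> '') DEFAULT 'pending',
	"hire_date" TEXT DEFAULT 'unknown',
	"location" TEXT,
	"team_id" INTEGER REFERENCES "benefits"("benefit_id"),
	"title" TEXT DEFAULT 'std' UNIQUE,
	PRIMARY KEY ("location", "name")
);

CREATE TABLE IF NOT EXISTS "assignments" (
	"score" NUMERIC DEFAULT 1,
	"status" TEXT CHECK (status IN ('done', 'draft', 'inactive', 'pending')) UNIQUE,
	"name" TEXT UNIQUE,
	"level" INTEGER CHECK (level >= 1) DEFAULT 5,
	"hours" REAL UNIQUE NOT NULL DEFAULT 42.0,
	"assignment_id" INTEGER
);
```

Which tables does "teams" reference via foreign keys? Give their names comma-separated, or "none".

benefits

- team_id REFERENCES benefits(benefit_id).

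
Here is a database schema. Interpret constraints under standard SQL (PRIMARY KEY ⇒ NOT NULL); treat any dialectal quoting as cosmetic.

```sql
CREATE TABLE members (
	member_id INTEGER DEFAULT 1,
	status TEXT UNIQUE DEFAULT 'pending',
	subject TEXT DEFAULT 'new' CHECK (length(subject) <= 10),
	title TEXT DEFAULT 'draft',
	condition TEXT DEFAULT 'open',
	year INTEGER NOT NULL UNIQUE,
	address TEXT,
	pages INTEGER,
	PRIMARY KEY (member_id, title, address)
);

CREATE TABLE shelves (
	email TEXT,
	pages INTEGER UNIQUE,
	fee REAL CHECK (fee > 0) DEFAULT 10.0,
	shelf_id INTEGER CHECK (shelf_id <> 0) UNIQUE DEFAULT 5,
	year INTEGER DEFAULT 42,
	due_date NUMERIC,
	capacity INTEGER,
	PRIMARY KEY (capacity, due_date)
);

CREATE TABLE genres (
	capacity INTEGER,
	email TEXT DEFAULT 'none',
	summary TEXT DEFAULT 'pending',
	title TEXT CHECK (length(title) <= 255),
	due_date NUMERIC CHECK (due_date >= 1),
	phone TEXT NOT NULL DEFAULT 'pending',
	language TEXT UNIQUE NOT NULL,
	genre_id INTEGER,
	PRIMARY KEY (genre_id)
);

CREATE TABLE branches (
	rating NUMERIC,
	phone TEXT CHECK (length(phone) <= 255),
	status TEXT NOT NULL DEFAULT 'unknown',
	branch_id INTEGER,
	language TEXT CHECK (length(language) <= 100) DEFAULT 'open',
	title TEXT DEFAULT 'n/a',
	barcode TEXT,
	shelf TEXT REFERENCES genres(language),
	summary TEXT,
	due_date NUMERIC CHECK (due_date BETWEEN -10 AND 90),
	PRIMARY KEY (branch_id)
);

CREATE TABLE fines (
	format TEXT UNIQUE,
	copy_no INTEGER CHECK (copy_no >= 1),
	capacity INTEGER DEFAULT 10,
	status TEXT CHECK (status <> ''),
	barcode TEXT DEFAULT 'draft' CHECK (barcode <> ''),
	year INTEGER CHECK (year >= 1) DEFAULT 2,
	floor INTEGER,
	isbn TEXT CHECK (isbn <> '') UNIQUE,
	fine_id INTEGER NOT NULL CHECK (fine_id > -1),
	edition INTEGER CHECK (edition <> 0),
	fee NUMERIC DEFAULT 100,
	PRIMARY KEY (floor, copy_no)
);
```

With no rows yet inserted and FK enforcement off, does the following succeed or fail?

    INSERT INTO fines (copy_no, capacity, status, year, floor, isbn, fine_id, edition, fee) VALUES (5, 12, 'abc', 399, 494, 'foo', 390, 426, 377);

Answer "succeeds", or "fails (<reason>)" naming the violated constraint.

succeeds

NOT NULL columns: copy_no is supplied; fine_id is supplied; floor is supplied.
CHECK constraints: 5 satisfies (copy_no >= 1); 'abc' satisfies (status <> ''); 399 satisfies (year >= 1); 'foo' satisfies (isbn <> ''); 390 satisfies (fine_id > -1); 426 satisfies (edition <> 0).
No constraint is violated.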